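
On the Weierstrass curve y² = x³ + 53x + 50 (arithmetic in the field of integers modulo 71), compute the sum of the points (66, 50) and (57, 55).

(57, 16)

(66, 50) + (57, 55). λ = (55 - 50)/(57 - 66) ≡ 5/62 mod 71. 62⁻¹ ≡ 63 (mod 71) since 62·63 = 3906 ≡ 1, so λ ≡ 31.
  x = λ² - 66 - 57 = 961 - 123 ≡ 57; y = λ·(66 - 57) - 50 ≡ 16. → (57, 16)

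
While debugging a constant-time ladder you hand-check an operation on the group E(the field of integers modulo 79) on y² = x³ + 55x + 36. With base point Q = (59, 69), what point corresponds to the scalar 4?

(27, 36)

Repeated addition: build up to 4Q.
2Q: tangent at (59, 69): λ = (3·59² + 55)/(2·69) ≡ 70/59. 59⁻¹ ≡ 75 (mod 79), so λ ≡ 70·75 ≡ 36.
  x = λ² - 59 - 59 = 1296 - 118 ≡ 72; y = λ·(59 - 72) - 69 ≡ 16. → (72, 16)
3Q: (72, 16) + (59, 69). λ = (69 - 16)/(59 - 72) ≡ 53/66 mod 79. 66⁻¹ ≡ 6 (mod 79) since 66·6 = 396 ≡ 1, so λ ≡ 2.
  x = λ² - 72 - 59 = 4 - 131 ≡ 31; y = λ·(72 - 31) - 16 ≡ 66. → (31, 66)
4Q: (31, 66) + (59, 69). λ = (69 - 66)/(59 - 31) ≡ 3/28 mod 79. 28⁻¹ ≡ 48 (mod 79) since 28·48 = 1344 ≡ 1, so λ ≡ 65.
  x = λ² - 31 - 59 = 4225 - 90 ≡ 27; y = λ·(31 - 27) - 66 ≡ 36. → (27, 36)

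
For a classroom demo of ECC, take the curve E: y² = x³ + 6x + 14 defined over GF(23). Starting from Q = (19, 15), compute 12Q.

Double-and-add on 12 = (1100)₂. Start with Q = (19, 15) for the leading 1-bit.
double: tangent at (19, 15): λ = (3·19² + 6)/(2·15) ≡ 8/7. 7⁻¹ ≡ 10 (mod 23), so λ ≡ 8·10 ≡ 11.
  x = λ² - 19 - 19 = 121 - 38 ≡ 14; y = λ·(19 - 14) - 15 ≡ 17. → (14, 17)
add Q: (14, 17) + (19, 15). λ = (15 - 17)/(19 - 14) ≡ 21/5 mod 23. 5⁻¹ ≡ 14 (mod 23), so λ ≡ 18.
  x = λ² - 14 - 19 = 324 - 33 ≡ 15; y = λ·(14 - 15) - 17 ≡ 11. → (15, 11)
double: tangent at (15, 11): λ = (3·15² + 6)/(2·11) ≡ 14/22. 22⁻¹ ≡ 22 (mod 23), so λ ≡ 14·22 ≡ 9.
  x = λ² - 15 - 15 = 81 - 30 ≡ 5; y = λ·(15 - 5) - 11 ≡ 10. → (5, 10)
double: tangent at (5, 10): λ = (3·5² + 6)/(2·10) ≡ 12/20. 20⁻¹ ≡ 15 (mod 23), so λ ≡ 12·15 ≡ 19.
  x = λ² - 5 - 5 = 361 - 10 ≡ 6; y = λ·(5 - 6) - 10 ≡ 17. → (6, 17)

(6, 17)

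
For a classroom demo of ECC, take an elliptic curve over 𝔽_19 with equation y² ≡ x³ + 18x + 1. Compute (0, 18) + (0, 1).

The two points share x = 0 and their y-coordinates satisfy 18 + 1 ≡ 0 (mod 19), so they are inverses. Their sum is ∞.

O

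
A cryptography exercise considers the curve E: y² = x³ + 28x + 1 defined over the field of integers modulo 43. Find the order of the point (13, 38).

7

2P: tangent at (13, 38): λ = (3·13² + 28)/(2·38) ≡ 19/33. 33⁻¹ ≡ 30 (mod 43) since 33·30 = 990 ≡ 1, so λ ≡ 19·30 ≡ 11.
  x = λ² - 13 - 13 = 121 - 26 ≡ 9; y = λ·(13 - 9) - 38 ≡ 6. → (9, 6)
3P: (9, 6) + (13, 38). λ = (38 - 6)/(13 - 9) ≡ 32/4 mod 43. 4⁻¹ ≡ 11 (mod 43) since 4·11 = 44 ≡ 1, so λ ≡ 8.
  x = λ² - 9 - 13 = 64 - 22 ≡ 42; y = λ·(9 - 42) - 6 ≡ 31. → (42, 31)
4P: (42, 31) + (13, 38). λ = (38 - 31)/(13 - 42) ≡ 7/14 mod 43. 14⁻¹ ≡ 40 (mod 43), so λ ≡ 22.
  x = λ² - 42 - 13 = 484 - 55 ≡ 42; y = λ·(42 - 42) - 31 ≡ 12. → (42, 12)
5P: (42, 12) + (13, 38). λ = (38 - 12)/(13 - 42) ≡ 26/14 mod 43. 14⁻¹ ≡ 40 (mod 43) since 14·40 = 560 ≡ 1, so λ ≡ 8.
  x = λ² - 42 - 13 = 64 - 55 ≡ 9; y = λ·(42 - 9) - 12 ≡ 37. → (9, 37)
6P: (9, 37) + (13, 38). λ = (38 - 37)/(13 - 9) ≡ 1/4 mod 43. 4⁻¹ ≡ 11 (mod 43) since 4·11 = 44 ≡ 1, so λ ≡ 11.
  x = λ² - 9 - 13 = 121 - 22 ≡ 13; y = λ·(9 - 13) - 37 ≡ 5. → (13, 5)
7P: (13, 5) + (13, 38): same x and y₁ ≡ -y₂, so the sum is ∞.
7P = ∞, so the order is 7.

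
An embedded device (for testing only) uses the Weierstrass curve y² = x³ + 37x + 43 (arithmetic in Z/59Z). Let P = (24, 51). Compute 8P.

Double-and-add on 8 = (1000)₂. Start with P = (24, 51) for the leading 1-bit.
double: tangent at (24, 51): λ = (3·24² + 37)/(2·51) ≡ 54/43. 43⁻¹ ≡ 11 (mod 59) since 43·11 = 473 ≡ 1, so λ ≡ 54·11 ≡ 4.
  x = λ² - 24 - 24 = 16 - 48 ≡ 27; y = λ·(24 - 27) - 51 ≡ 55. → (27, 55)
double: tangent at (27, 55): λ = (3·27² + 37)/(2·55) ≡ 41/51. 51⁻¹ ≡ 22 (mod 59), so λ ≡ 41·22 ≡ 17.
  x = λ² - 27 - 27 = 289 - 54 ≡ 58; y = λ·(27 - 58) - 55 ≡ 8. → (58, 8)
double: tangent at (58, 8): λ = (3·58² + 37)/(2·8) ≡ 40/16. 16⁻¹ ≡ 48 (mod 59), so λ ≡ 40·48 ≡ 32.
  x = λ² - 58 - 58 = 1024 - 116 ≡ 23; y = λ·(58 - 23) - 8 ≡ 50. → (23, 50)

(23, 50)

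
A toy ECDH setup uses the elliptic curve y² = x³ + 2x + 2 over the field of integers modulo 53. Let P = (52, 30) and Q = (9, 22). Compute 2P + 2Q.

(9, 22)

First 2P:
Repeated addition: build up to 2P.
2P: tangent at (52, 30): λ = (3·52² + 2)/(2·30) ≡ 5/7. 7⁻¹ ≡ 38 (mod 53), so λ ≡ 5·38 ≡ 31.
  x = λ² - 52 - 52 = 961 - 104 ≡ 9; y = λ·(52 - 9) - 30 ≡ 31. → (9, 31)
2P = (9, 31).
Next 2Q:
Repeated addition: build up to 2Q.
2Q: tangent at (9, 22): λ = (3·9² + 2)/(2·22) ≡ 33/44. 44⁻¹ ≡ 47 (mod 53) since 44·47 = 2068 ≡ 1, so λ ≡ 33·47 ≡ 14.
  x = λ² - 9 - 9 = 196 - 18 ≡ 19; y = λ·(9 - 19) - 22 ≡ 50. → (19, 50)
2Q = (19, 50).
Finally 2P + 2Q:
(9, 31) + (19, 50). λ = (50 - 31)/(19 - 9) ≡ 19/10 mod 53. 10⁻¹ ≡ 16 (mod 53), so λ ≡ 39.
  x = λ² - 9 - 19 = 1521 - 28 ≡ 9; y = λ·(9 - 9) - 31 ≡ 22. → (9, 22)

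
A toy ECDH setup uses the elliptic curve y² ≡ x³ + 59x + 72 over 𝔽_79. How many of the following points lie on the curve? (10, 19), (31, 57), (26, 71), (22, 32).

1

(10, 19): 19² ≡ 45, rhs ≡ 3 → off.
(31, 57): 57² ≡ 10, rhs ≡ 13 → off.
(26, 71): 71² ≡ 64, rhs ≡ 64 → on.
(22, 32): 32² ≡ 76, rhs ≡ 10 → off.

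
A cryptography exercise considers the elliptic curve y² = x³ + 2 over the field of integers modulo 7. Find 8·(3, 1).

(3, 6)

Write Q = (3, 1).
Repeated addition: build up to 8Q.
2Q: tangent at (3, 1): λ = (3·3² + 0)/(2·1) ≡ 6/2. 2⁻¹ ≡ 4 (mod 7) since 2·4 = 8 ≡ 1, so λ ≡ 6·4 ≡ 3.
  x = λ² - 3 - 3 = 9 - 6 ≡ 3; y = λ·(3 - 3) - 1 ≡ 6. → (3, 6)
3Q: (3, 6) + (3, 1): same x and y₁ ≡ -y₂, so the sum is O.
4Q: O + (3, 1) = (3, 1) (identity).
5Q: tangent at (3, 1): λ = (3·3² + 0)/(2·1) ≡ 6/2. 2⁻¹ ≡ 4 (mod 7), so λ ≡ 6·4 ≡ 3.
  x = λ² - 3 - 3 = 9 - 6 ≡ 3; y = λ·(3 - 3) - 1 ≡ 6. → (3, 6)
6Q: (3, 6) + (3, 1): same x and y₁ ≡ -y₂, so the sum is O.
7Q: O + (3, 1) = (3, 1) (identity).
8Q: tangent at (3, 1): λ = (3·3² + 0)/(2·1) ≡ 6/2. 2⁻¹ ≡ 4 (mod 7), so λ ≡ 6·4 ≡ 3.
  x = λ² - 3 - 3 = 9 - 6 ≡ 3; y = λ·(3 - 3) - 1 ≡ 6. → (3, 6)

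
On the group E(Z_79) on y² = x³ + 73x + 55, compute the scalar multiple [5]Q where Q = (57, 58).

(38, 49)

Repeated addition: build up to 5Q.
2Q: tangent at (57, 58): λ = (3·57² + 73)/(2·58) ≡ 24/37. 37⁻¹ ≡ 47 (mod 79), so λ ≡ 24·47 ≡ 22.
  x = λ² - 57 - 57 = 484 - 114 ≡ 54; y = λ·(57 - 54) - 58 ≡ 8. → (54, 8)
3Q: (54, 8) + (57, 58). λ = (58 - 8)/(57 - 54) ≡ 50/3 mod 79. 3⁻¹ ≡ 53 (mod 79), so λ ≡ 43.
  x = λ² - 54 - 57 = 1849 - 111 ≡ 0; y = λ·(54 - 0) - 8 ≡ 23. → (0, 23)
4Q: (0, 23) + (57, 58). λ = (58 - 23)/(57 - 0) ≡ 35/57 mod 79. 57⁻¹ ≡ 61 (mod 79) since 57·61 = 3477 ≡ 1, so λ ≡ 2.
  x = λ² - 0 - 57 = 4 - 57 ≡ 26; y = λ·(0 - 26) - 23 ≡ 4. → (26, 4)
5Q: (26, 4) + (57, 58). λ = (58 - 4)/(57 - 26) ≡ 54/31 mod 79. 31⁻¹ ≡ 51 (mod 79) since 31·51 = 1581 ≡ 1, so λ ≡ 68.
  x = λ² - 26 - 57 = 4624 - 83 ≡ 38; y = λ·(26 - 38) - 4 ≡ 49. → (38, 49)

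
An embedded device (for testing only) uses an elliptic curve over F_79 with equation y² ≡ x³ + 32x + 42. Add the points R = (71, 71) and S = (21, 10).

(71, 71) + (21, 10). λ = (10 - 71)/(21 - 71) ≡ 18/29 mod 79. 29⁻¹ ≡ 30 (mod 79) since 29·30 = 870 ≡ 1, so λ ≡ 66.
  x = λ² - 71 - 21 = 4356 - 92 ≡ 77; y = λ·(71 - 77) - 71 ≡ 7. → (77, 7)

(77, 7)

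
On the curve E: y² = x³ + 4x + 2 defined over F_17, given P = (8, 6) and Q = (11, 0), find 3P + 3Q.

First 3P:
Repeated addition: build up to 3P.
2P: tangent at (8, 6): λ = (3·8² + 4)/(2·6) ≡ 9/12. 12⁻¹ ≡ 10 (mod 17), so λ ≡ 9·10 ≡ 5.
  x = λ² - 8 - 8 = 25 - 16 ≡ 9; y = λ·(8 - 9) - 6 ≡ 6. → (9, 6)
3P: (9, 6) + (8, 6). λ = (6 - 6)/(8 - 9) ≡ 0/16 mod 17. 16⁻¹ ≡ 16 (mod 17), so λ ≡ 0.
  x = λ² - 9 - 8 = 0 - 17 ≡ 0; y = λ·(9 - 0) - 6 ≡ 11. → (0, 11)
3P = (0, 11).
Next 3Q:
Repeated addition: build up to 3Q.
2Q: (11, 0) + (11, 0): same x and y₁ ≡ -y₂, so the sum is O.
3Q: O + (11, 0) = (11, 0) (identity).
3Q = (11, 0).
Finally 3P + 3Q:
(0, 11) + (11, 0). λ = (0 - 11)/(11 - 0) ≡ 6/11 mod 17. 11⁻¹ ≡ 14 (mod 17), so λ ≡ 16.
  x = λ² - 0 - 11 = 256 - 11 ≡ 7; y = λ·(0 - 7) - 11 ≡ 13. → (7, 13)

(7, 13)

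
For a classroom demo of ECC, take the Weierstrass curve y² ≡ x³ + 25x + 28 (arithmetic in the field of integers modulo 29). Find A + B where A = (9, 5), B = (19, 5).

(9, 5) + (19, 5). λ = (5 - 5)/(19 - 9) ≡ 0/10 mod 29. 10⁻¹ ≡ 3 (mod 29) since 10·3 = 30 ≡ 1, so λ ≡ 0.
  x = λ² - 9 - 19 = 0 - 28 ≡ 1; y = λ·(9 - 1) - 5 ≡ 24. → (1, 24)

(1, 24)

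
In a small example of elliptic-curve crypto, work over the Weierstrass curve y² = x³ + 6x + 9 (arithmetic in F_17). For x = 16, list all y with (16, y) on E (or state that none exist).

x³ + 6x + 9 = 4201 ≡ 2 (mod 17).
Square roots of 2 mod 17: 6 and 11 (since 6² = 36 ≡ 2).

6, 11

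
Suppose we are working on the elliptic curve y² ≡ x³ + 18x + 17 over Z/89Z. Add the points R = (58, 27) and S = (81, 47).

(48, 32)

(58, 27) + (81, 47). λ = (47 - 27)/(81 - 58) ≡ 20/23 mod 89. 23⁻¹ ≡ 31 (mod 89), so λ ≡ 86.
  x = λ² - 58 - 81 = 7396 - 139 ≡ 48; y = λ·(58 - 48) - 27 ≡ 32. → (48, 32)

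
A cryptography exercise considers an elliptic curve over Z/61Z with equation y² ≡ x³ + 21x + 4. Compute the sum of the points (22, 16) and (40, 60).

(22, 16) + (40, 60). λ = (60 - 16)/(40 - 22) ≡ 44/18 mod 61. 18⁻¹ ≡ 17 (mod 61) since 18·17 = 306 ≡ 1, so λ ≡ 16.
  x = λ² - 22 - 40 = 256 - 62 ≡ 11; y = λ·(22 - 11) - 16 ≡ 38. → (11, 38)

(11, 38)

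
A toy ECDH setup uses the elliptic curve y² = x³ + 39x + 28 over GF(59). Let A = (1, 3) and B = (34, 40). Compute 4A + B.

First 4A:
Double-and-add on 4 = (100)₂. Start with A = (1, 3) for the leading 1-bit.
double: tangent at (1, 3): λ = (3·1² + 39)/(2·3) ≡ 42/6. 6⁻¹ ≡ 10 (mod 59) since 6·10 = 60 ≡ 1, so λ ≡ 42·10 ≡ 7.
  x = λ² - 1 - 1 = 49 - 2 ≡ 47; y = λ·(1 - 47) - 3 ≡ 29. → (47, 29)
double: tangent at (47, 29): λ = (3·47² + 39)/(2·29) ≡ 58/58. 58⁻¹ ≡ 58 (mod 59), so λ ≡ 58·58 ≡ 1.
  x = λ² - 47 - 47 = 1 - 94 ≡ 25; y = λ·(47 - 25) - 29 ≡ 52. → (25, 52)
4A = (25, 52).
Finally 4A + B:
(25, 52) + (34, 40). λ = (40 - 52)/(34 - 25) ≡ 47/9 mod 59. 9⁻¹ ≡ 46 (mod 59) since 9·46 = 414 ≡ 1, so λ ≡ 38.
  x = λ² - 25 - 34 = 1444 - 59 ≡ 28; y = λ·(25 - 28) - 52 ≡ 11. → (28, 11)

(28, 11)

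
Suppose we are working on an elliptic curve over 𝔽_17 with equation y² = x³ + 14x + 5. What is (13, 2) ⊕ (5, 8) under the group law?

(13, 2) + (5, 8). λ = (8 - 2)/(5 - 13) ≡ 6/9 mod 17. 9⁻¹ ≡ 2 (mod 17), so λ ≡ 12.
  x = λ² - 13 - 5 = 144 - 18 ≡ 7; y = λ·(13 - 7) - 2 ≡ 2. → (7, 2)

(7, 2)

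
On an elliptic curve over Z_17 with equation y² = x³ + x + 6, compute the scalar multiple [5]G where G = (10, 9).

(10, 9)

Repeated addition: build up to 5G.
2G: tangent at (10, 9): λ = (3·10² + 1)/(2·9) ≡ 12/1. 1⁻¹ ≡ 1 (mod 17), so λ ≡ 12·1 ≡ 12.
  x = λ² - 10 - 10 = 144 - 20 ≡ 5; y = λ·(10 - 5) - 9 ≡ 0. → (5, 0)
3G: (5, 0) + (10, 9). λ = (9 - 0)/(10 - 5) ≡ 9/5 mod 17. 5⁻¹ ≡ 7 (mod 17), so λ ≡ 12.
  x = λ² - 5 - 10 = 144 - 15 ≡ 10; y = λ·(5 - 10) - 0 ≡ 8. → (10, 8)
4G: (10, 8) + (10, 9): same x and y₁ ≡ -y₂, so the sum is O.
5G: O + (10, 9) = (10, 9) (identity).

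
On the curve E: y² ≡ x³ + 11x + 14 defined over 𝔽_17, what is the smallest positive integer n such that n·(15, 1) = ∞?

7

2P: tangent at (15, 1): λ = (3·15² + 11)/(2·1) ≡ 6/2. 2⁻¹ ≡ 9 (mod 17), so λ ≡ 6·9 ≡ 3.
  x = λ² - 15 - 15 = 9 - 30 ≡ 13; y = λ·(15 - 13) - 1 ≡ 5. → (13, 5)
3P: (13, 5) + (15, 1). λ = (1 - 5)/(15 - 13) ≡ 13/2 mod 17. 2⁻¹ ≡ 9 (mod 17) since 2·9 = 18 ≡ 1, so λ ≡ 15.
  x = λ² - 13 - 15 = 225 - 28 ≡ 10; y = λ·(13 - 10) - 5 ≡ 6. → (10, 6)
4P: (10, 6) + (15, 1). λ = (1 - 6)/(15 - 10) ≡ 12/5 mod 17. 5⁻¹ ≡ 7 (mod 17), so λ ≡ 16.
  x = λ² - 10 - 15 = 256 - 25 ≡ 10; y = λ·(10 - 10) - 6 ≡ 11. → (10, 11)
5P: (10, 11) + (15, 1). λ = (1 - 11)/(15 - 10) ≡ 7/5 mod 17. 5⁻¹ ≡ 7 (mod 17), so λ ≡ 15.
  x = λ² - 10 - 15 = 225 - 25 ≡ 13; y = λ·(10 - 13) - 11 ≡ 12. → (13, 12)
6P: (13, 12) + (15, 1). λ = (1 - 12)/(15 - 13) ≡ 6/2 mod 17. 2⁻¹ ≡ 9 (mod 17), so λ ≡ 3.
  x = λ² - 13 - 15 = 9 - 28 ≡ 15; y = λ·(13 - 15) - 12 ≡ 16. → (15, 16)
7P: (15, 16) + (15, 1): same x and y₁ ≡ -y₂, so the sum is ∞.
7P = ∞, so the order is 7.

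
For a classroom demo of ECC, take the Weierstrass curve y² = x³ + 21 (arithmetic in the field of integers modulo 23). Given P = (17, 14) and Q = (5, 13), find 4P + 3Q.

First 4P:
Repeated addition: build up to 4P.
2P: tangent at (17, 14): λ = (3·17² + 0)/(2·14) ≡ 16/5. 5⁻¹ ≡ 14 (mod 23), so λ ≡ 16·14 ≡ 17.
  x = λ² - 17 - 17 = 289 - 34 ≡ 2; y = λ·(17 - 2) - 14 ≡ 11. → (2, 11)
3P: (2, 11) + (17, 14). λ = (14 - 11)/(17 - 2) ≡ 3/15 mod 23. 15⁻¹ ≡ 20 (mod 23), so λ ≡ 14.
  x = λ² - 2 - 17 = 196 - 19 ≡ 16; y = λ·(2 - 16) - 11 ≡ 0. → (16, 0)
4P: (16, 0) + (17, 14). λ = (14 - 0)/(17 - 16) ≡ 14/1 mod 23. 1⁻¹ ≡ 1 (mod 23) since 1·1 = 1 ≡ 1, so λ ≡ 14.
  x = λ² - 16 - 17 = 196 - 33 ≡ 2; y = λ·(16 - 2) - 0 ≡ 12. → (2, 12)
4P = (2, 12).
Next 3Q:
Repeated addition: build up to 3Q.
2Q: tangent at (5, 13): λ = (3·5² + 0)/(2·13) ≡ 6/3. 3⁻¹ ≡ 8 (mod 23), so λ ≡ 6·8 ≡ 2.
  x = λ² - 5 - 5 = 4 - 10 ≡ 17; y = λ·(5 - 17) - 13 ≡ 9. → (17, 9)
3Q: (17, 9) + (5, 13). λ = (13 - 9)/(5 - 17) ≡ 4/11 mod 23. 11⁻¹ ≡ 21 (mod 23) since 11·21 = 231 ≡ 1, so λ ≡ 15.
  x = λ² - 17 - 5 = 225 - 22 ≡ 19; y = λ·(17 - 19) - 9 ≡ 7. → (19, 7)
3Q = (19, 7).
Finally 4P + 3Q:
(2, 12) + (19, 7). λ = (7 - 12)/(19 - 2) ≡ 18/17 mod 23. 17⁻¹ ≡ 19 (mod 23), so λ ≡ 20.
  x = λ² - 2 - 19 = 400 - 21 ≡ 11; y = λ·(2 - 11) - 12 ≡ 15. → (11, 15)

(11, 15)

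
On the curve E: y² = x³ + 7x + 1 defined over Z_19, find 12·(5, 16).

Write G = (5, 16).
Repeated addition: build up to 12G.
2G: tangent at (5, 16): λ = (3·5² + 7)/(2·16) ≡ 6/13. 13⁻¹ ≡ 3 (mod 19) since 13·3 = 39 ≡ 1, so λ ≡ 6·3 ≡ 18.
  x = λ² - 5 - 5 = 324 - 10 ≡ 10; y = λ·(5 - 10) - 16 ≡ 8. → (10, 8)
3G: (10, 8) + (5, 16). λ = (16 - 8)/(5 - 10) ≡ 8/14 mod 19. 14⁻¹ ≡ 15 (mod 19), so λ ≡ 6.
  x = λ² - 10 - 5 = 36 - 15 ≡ 2; y = λ·(10 - 2) - 8 ≡ 2. → (2, 2)
4G: (2, 2) + (5, 16). λ = (16 - 2)/(5 - 2) ≡ 14/3 mod 19. 3⁻¹ ≡ 13 (mod 19), so λ ≡ 11.
  x = λ² - 2 - 5 = 121 - 7 ≡ 0; y = λ·(2 - 0) - 2 ≡ 1. → (0, 1)
5G: (0, 1) + (5, 16). λ = (16 - 1)/(5 - 0) ≡ 15/5 mod 19. 5⁻¹ ≡ 4 (mod 19), so λ ≡ 3.
  x = λ² - 0 - 5 = 9 - 5 ≡ 4; y = λ·(0 - 4) - 1 ≡ 6. → (4, 6)
6G: (4, 6) + (5, 16). λ = (16 - 6)/(5 - 4) ≡ 10/1 mod 19. 1⁻¹ ≡ 1 (mod 19), so λ ≡ 10.
  x = λ² - 4 - 5 = 100 - 9 ≡ 15; y = λ·(4 - 15) - 6 ≡ 17. → (15, 17)
7G: (15, 17) + (5, 16). λ = (16 - 17)/(5 - 15) ≡ 18/9 mod 19. 9⁻¹ ≡ 17 (mod 19), so λ ≡ 2.
  x = λ² - 15 - 5 = 4 - 20 ≡ 3; y = λ·(15 - 3) - 17 ≡ 7. → (3, 7)
8G: (3, 7) + (5, 16). λ = (16 - 7)/(5 - 3) ≡ 9/2 mod 19. 2⁻¹ ≡ 10 (mod 19), so λ ≡ 14.
  x = λ² - 3 - 5 = 196 - 8 ≡ 17; y = λ·(3 - 17) - 7 ≡ 6. → (17, 6)
9G: (17, 6) + (5, 16). λ = (16 - 6)/(5 - 17) ≡ 10/7 mod 19. 7⁻¹ ≡ 11 (mod 19) since 7·11 = 77 ≡ 1, so λ ≡ 15.
  x = λ² - 17 - 5 = 225 - 22 ≡ 13; y = λ·(17 - 13) - 6 ≡ 16. → (13, 16)
10G: (13, 16) + (5, 16). λ = (16 - 16)/(5 - 13) ≡ 0/11 mod 19. 11⁻¹ ≡ 7 (mod 19), so λ ≡ 0.
  x = λ² - 13 - 5 = 0 - 18 ≡ 1; y = λ·(13 - 1) - 16 ≡ 3. → (1, 3)
11G: (1, 3) + (5, 16). λ = (16 - 3)/(5 - 1) ≡ 13/4 mod 19. 4⁻¹ ≡ 5 (mod 19), so λ ≡ 8.
  x = λ² - 1 - 5 = 64 - 6 ≡ 1; y = λ·(1 - 1) - 3 ≡ 16. → (1, 16)
12G: (1, 16) + (5, 16). λ = (16 - 16)/(5 - 1) ≡ 0/4 mod 19. 4⁻¹ ≡ 5 (mod 19) since 4·5 = 20 ≡ 1, so λ ≡ 0.
  x = λ² - 1 - 5 = 0 - 6 ≡ 13; y = λ·(1 - 13) - 16 ≡ 3. → (13, 3)

(13, 3)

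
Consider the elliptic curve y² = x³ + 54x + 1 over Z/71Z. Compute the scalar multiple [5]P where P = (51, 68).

Repeated addition: build up to 5P.
2P: tangent at (51, 68): λ = (3·51² + 54)/(2·68) ≡ 47/65. 65⁻¹ ≡ 59 (mod 71), so λ ≡ 47·59 ≡ 4.
  x = λ² - 51 - 51 = 16 - 102 ≡ 56; y = λ·(51 - 56) - 68 ≡ 54. → (56, 54)
3P: (56, 54) + (51, 68). λ = (68 - 54)/(51 - 56) ≡ 14/66 mod 71. 66⁻¹ ≡ 14 (mod 71), so λ ≡ 54.
  x = λ² - 56 - 51 = 2916 - 107 ≡ 40; y = λ·(56 - 40) - 54 ≡ 29. → (40, 29)
4P: (40, 29) + (51, 68). λ = (68 - 29)/(51 - 40) ≡ 39/11 mod 71. 11⁻¹ ≡ 13 (mod 71) since 11·13 = 143 ≡ 1, so λ ≡ 10.
  x = λ² - 40 - 51 = 100 - 91 ≡ 9; y = λ·(40 - 9) - 29 ≡ 68. → (9, 68)
5P: (9, 68) + (51, 68). λ = (68 - 68)/(51 - 9) ≡ 0/42 mod 71. 42⁻¹ ≡ 22 (mod 71) since 42·22 = 924 ≡ 1, so λ ≡ 0.
  x = λ² - 9 - 51 = 0 - 60 ≡ 11; y = λ·(9 - 11) - 68 ≡ 3. → (11, 3)

(11, 3)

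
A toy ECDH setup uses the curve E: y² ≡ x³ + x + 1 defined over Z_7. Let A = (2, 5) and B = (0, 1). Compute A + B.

(2, 5) + (0, 1). λ = (1 - 5)/(0 - 2) ≡ 3/5 mod 7. 5⁻¹ ≡ 3 (mod 7), so λ ≡ 2.
  x = λ² - 2 - 0 = 4 - 2 ≡ 2; y = λ·(2 - 2) - 5 ≡ 2. → (2, 2)

(2, 2)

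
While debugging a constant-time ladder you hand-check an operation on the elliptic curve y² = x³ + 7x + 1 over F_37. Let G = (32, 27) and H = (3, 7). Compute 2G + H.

First 2G:
Repeated addition: build up to 2G.
2G: tangent at (32, 27): λ = (3·32² + 7)/(2·27) ≡ 8/17. 17⁻¹ ≡ 24 (mod 37) since 17·24 = 408 ≡ 1, so λ ≡ 8·24 ≡ 7.
  x = λ² - 32 - 32 = 49 - 64 ≡ 22; y = λ·(32 - 22) - 27 ≡ 6. → (22, 6)
2G = (22, 6).
Finally 2G + H:
(22, 6) + (3, 7). λ = (7 - 6)/(3 - 22) ≡ 1/18 mod 37. 18⁻¹ ≡ 35 (mod 37), so λ ≡ 35.
  x = λ² - 22 - 3 = 1225 - 25 ≡ 16; y = λ·(22 - 16) - 6 ≡ 19. → (16, 19)

(16, 19)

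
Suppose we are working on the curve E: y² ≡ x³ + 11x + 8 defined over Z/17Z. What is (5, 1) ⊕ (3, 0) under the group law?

(5, 1) + (3, 0). λ = (0 - 1)/(3 - 5) ≡ 16/15 mod 17. 15⁻¹ ≡ 8 (mod 17), so λ ≡ 9.
  x = λ² - 5 - 3 = 81 - 8 ≡ 5; y = λ·(5 - 5) - 1 ≡ 16. → (5, 16)

(5, 16)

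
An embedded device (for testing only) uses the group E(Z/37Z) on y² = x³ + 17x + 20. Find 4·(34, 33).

(11, 24)

Write P = (34, 33).
Double-and-add on 4 = (100)₂. Start with P = (34, 33) for the leading 1-bit.
double: tangent at (34, 33): λ = (3·34² + 17)/(2·33) ≡ 7/29. 29⁻¹ ≡ 23 (mod 37), so λ ≡ 7·23 ≡ 13.
  x = λ² - 34 - 34 = 169 - 68 ≡ 27; y = λ·(34 - 27) - 33 ≡ 21. → (27, 21)
double: tangent at (27, 21): λ = (3·27² + 17)/(2·21) ≡ 21/5. 5⁻¹ ≡ 15 (mod 37) since 5·15 = 75 ≡ 1, so λ ≡ 21·15 ≡ 19.
  x = λ² - 27 - 27 = 361 - 54 ≡ 11; y = λ·(27 - 11) - 21 ≡ 24. → (11, 24)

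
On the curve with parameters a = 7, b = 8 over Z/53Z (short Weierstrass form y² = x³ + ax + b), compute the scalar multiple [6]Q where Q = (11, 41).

Double-and-add on 6 = (110)₂. Start with Q = (11, 41) for the leading 1-bit.
double: tangent at (11, 41): λ = (3·11² + 7)/(2·41) ≡ 52/29. 29⁻¹ ≡ 11 (mod 53), so λ ≡ 52·11 ≡ 42.
  x = λ² - 11 - 11 = 1764 - 22 ≡ 46; y = λ·(11 - 46) - 41 ≡ 26. → (46, 26)
add Q: (46, 26) + (11, 41). λ = (41 - 26)/(11 - 46) ≡ 15/18 mod 53. 18⁻¹ ≡ 3 (mod 53) since 18·3 = 54 ≡ 1, so λ ≡ 45.
  x = λ² - 46 - 11 = 2025 - 57 ≡ 7; y = λ·(46 - 7) - 26 ≡ 33. → (7, 33)
double: tangent at (7, 33): λ = (3·7² + 7)/(2·33) ≡ 48/13. 13⁻¹ ≡ 49 (mod 53), so λ ≡ 48·49 ≡ 20.
  x = λ² - 7 - 7 = 400 - 14 ≡ 15; y = λ·(7 - 15) - 33 ≡ 19. → (15, 19)

(15, 19)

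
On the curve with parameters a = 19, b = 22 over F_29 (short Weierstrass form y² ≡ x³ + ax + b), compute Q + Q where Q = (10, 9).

tangent at (10, 9): λ = (3·10² + 19)/(2·9) ≡ 0/18. 18⁻¹ ≡ 21 (mod 29) since 18·21 = 378 ≡ 1, so λ ≡ 0·21 ≡ 0.
  x = λ² - 10 - 10 = 0 - 20 ≡ 9; y = λ·(10 - 9) - 9 ≡ 20. → (9, 20)

(9, 20)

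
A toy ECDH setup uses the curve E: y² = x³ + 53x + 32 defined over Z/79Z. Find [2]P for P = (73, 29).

(62, 71)

tangent at (73, 29): λ = (3·73² + 53)/(2·29) ≡ 3/58. 58⁻¹ ≡ 15 (mod 79), so λ ≡ 3·15 ≡ 45.
  x = λ² - 73 - 73 = 2025 - 146 ≡ 62; y = λ·(73 - 62) - 29 ≡ 71. → (62, 71)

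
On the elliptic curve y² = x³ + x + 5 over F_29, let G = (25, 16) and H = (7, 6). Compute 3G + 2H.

First 3G:
Repeated addition: build up to 3G.
2G: tangent at (25, 16): λ = (3·25² + 1)/(2·16) ≡ 20/3. 3⁻¹ ≡ 10 (mod 29), so λ ≡ 20·10 ≡ 26.
  x = λ² - 25 - 25 = 676 - 50 ≡ 17; y = λ·(25 - 17) - 16 ≡ 18. → (17, 18)
3G: (17, 18) + (25, 16). λ = (16 - 18)/(25 - 17) ≡ 27/8 mod 29. 8⁻¹ ≡ 11 (mod 29) since 8·11 = 88 ≡ 1, so λ ≡ 7.
  x = λ² - 17 - 25 = 49 - 42 ≡ 7; y = λ·(17 - 7) - 18 ≡ 23. → (7, 23)
3G = (7, 23).
Next 2H:
Repeated addition: build up to 2H.
2H: tangent at (7, 6): λ = (3·7² + 1)/(2·6) ≡ 3/12. 12⁻¹ ≡ 17 (mod 29), so λ ≡ 3·17 ≡ 22.
  x = λ² - 7 - 7 = 484 - 14 ≡ 6; y = λ·(7 - 6) - 6 ≡ 16. → (6, 16)
2H = (6, 16).
Finally 3G + 2H:
(7, 23) + (6, 16). λ = (16 - 23)/(6 - 7) ≡ 22/28 mod 29. 28⁻¹ ≡ 28 (mod 29), so λ ≡ 7.
  x = λ² - 7 - 6 = 49 - 13 ≡ 7; y = λ·(7 - 7) - 23 ≡ 6. → (7, 6)

(7, 6)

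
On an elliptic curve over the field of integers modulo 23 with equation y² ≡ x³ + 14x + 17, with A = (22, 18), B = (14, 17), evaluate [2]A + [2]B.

(21, 21)

First 2A:
Repeated addition: build up to 2A.
2A: tangent at (22, 18): λ = (3·22² + 14)/(2·18) ≡ 17/13. 13⁻¹ ≡ 16 (mod 23), so λ ≡ 17·16 ≡ 19.
  x = λ² - 22 - 22 = 361 - 44 ≡ 18; y = λ·(22 - 18) - 18 ≡ 12. → (18, 12)
2A = (18, 12).
Next 2B:
Repeated addition: build up to 2B.
2B: tangent at (14, 17): λ = (3·14² + 14)/(2·17) ≡ 4/11. 11⁻¹ ≡ 21 (mod 23) since 11·21 = 231 ≡ 1, so λ ≡ 4·21 ≡ 15.
  x = λ² - 14 - 14 = 225 - 28 ≡ 13; y = λ·(14 - 13) - 17 ≡ 21. → (13, 21)
2B = (13, 21).
Finally 2A + 2B:
(18, 12) + (13, 21). λ = (21 - 12)/(13 - 18) ≡ 9/18 mod 23. 18⁻¹ ≡ 9 (mod 23) since 18·9 = 162 ≡ 1, so λ ≡ 12.
  x = λ² - 18 - 13 = 144 - 31 ≡ 21; y = λ·(18 - 21) - 12 ≡ 21. → (21, 21)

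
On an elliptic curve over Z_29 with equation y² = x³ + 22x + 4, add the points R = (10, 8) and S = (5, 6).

(10, 8) + (5, 6). λ = (6 - 8)/(5 - 10) ≡ 27/24 mod 29. 24⁻¹ ≡ 23 (mod 29), so λ ≡ 12.
  x = λ² - 10 - 5 = 144 - 15 ≡ 13; y = λ·(10 - 13) - 8 ≡ 14. → (13, 14)

(13, 14)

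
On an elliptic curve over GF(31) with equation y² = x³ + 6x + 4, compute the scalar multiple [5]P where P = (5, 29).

Repeated addition: build up to 5P.
2P: tangent at (5, 29): λ = (3·5² + 6)/(2·29) ≡ 19/27. 27⁻¹ ≡ 23 (mod 31), so λ ≡ 19·23 ≡ 3.
  x = λ² - 5 - 5 = 9 - 10 ≡ 30; y = λ·(5 - 30) - 29 ≡ 20. → (30, 20)
3P: (30, 20) + (5, 29). λ = (29 - 20)/(5 - 30) ≡ 9/6 mod 31. 6⁻¹ ≡ 26 (mod 31) since 6·26 = 156 ≡ 1, so λ ≡ 17.
  x = λ² - 30 - 5 = 289 - 35 ≡ 6; y = λ·(30 - 6) - 20 ≡ 16. → (6, 16)
4P: (6, 16) + (5, 29). λ = (29 - 16)/(5 - 6) ≡ 13/30 mod 31. 30⁻¹ ≡ 30 (mod 31), so λ ≡ 18.
  x = λ² - 6 - 5 = 324 - 11 ≡ 3; y = λ·(6 - 3) - 16 ≡ 7. → (3, 7)
5P: (3, 7) + (5, 29). λ = (29 - 7)/(5 - 3) ≡ 22/2 mod 31. 2⁻¹ ≡ 16 (mod 31) since 2·16 = 32 ≡ 1, so λ ≡ 11.
  x = λ² - 3 - 5 = 121 - 8 ≡ 20; y = λ·(3 - 20) - 7 ≡ 23. → (20, 23)

(20, 23)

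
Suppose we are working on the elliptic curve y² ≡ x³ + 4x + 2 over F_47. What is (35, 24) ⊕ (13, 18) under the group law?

(35, 24) + (13, 18). λ = (18 - 24)/(13 - 35) ≡ 41/25 mod 47. 25⁻¹ ≡ 32 (mod 47) since 25·32 = 800 ≡ 1, so λ ≡ 43.
  x = λ² - 35 - 13 = 1849 - 48 ≡ 15; y = λ·(35 - 15) - 24 ≡ 37. → (15, 37)

(15, 37)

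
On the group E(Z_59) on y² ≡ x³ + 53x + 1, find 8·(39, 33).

(53, 36)

Write P = (39, 33).
Double-and-add on 8 = (1000)₂. Start with P = (39, 33) for the leading 1-bit.
double: tangent at (39, 33): λ = (3·39² + 53)/(2·33) ≡ 14/7. 7⁻¹ ≡ 17 (mod 59), so λ ≡ 14·17 ≡ 2.
  x = λ² - 39 - 39 = 4 - 78 ≡ 44; y = λ·(39 - 44) - 33 ≡ 16. → (44, 16)
double: tangent at (44, 16): λ = (3·44² + 53)/(2·16) ≡ 20/32. 32⁻¹ ≡ 24 (mod 59) since 32·24 = 768 ≡ 1, so λ ≡ 20·24 ≡ 8.
  x = λ² - 44 - 44 = 64 - 88 ≡ 35; y = λ·(44 - 35) - 16 ≡ 56. → (35, 56)
double: tangent at (35, 56): λ = (3·35² + 53)/(2·56) ≡ 11/53. 53⁻¹ ≡ 49 (mod 59), so λ ≡ 11·49 ≡ 8.
  x = λ² - 35 - 35 = 64 - 70 ≡ 53; y = λ·(35 - 53) - 56 ≡ 36. → (53, 36)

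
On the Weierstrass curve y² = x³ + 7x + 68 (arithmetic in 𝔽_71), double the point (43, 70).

tangent at (43, 70): λ = (3·43² + 7)/(2·70) ≡ 16/69. 69⁻¹ ≡ 35 (mod 71), so λ ≡ 16·35 ≡ 63.
  x = λ² - 43 - 43 = 3969 - 86 ≡ 49; y = λ·(43 - 49) - 70 ≡ 49. → (49, 49)

(49, 49)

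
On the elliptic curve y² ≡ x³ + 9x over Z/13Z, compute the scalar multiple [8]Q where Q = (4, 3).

Repeated addition: build up to 8Q.
2Q: tangent at (4, 3): λ = (3·4² + 9)/(2·3) ≡ 5/6. 6⁻¹ ≡ 11 (mod 13) since 6·11 = 66 ≡ 1, so λ ≡ 5·11 ≡ 3.
  x = λ² - 4 - 4 = 9 - 8 ≡ 1; y = λ·(4 - 1) - 3 ≡ 6. → (1, 6)
3Q: (1, 6) + (4, 3). λ = (3 - 6)/(4 - 1) ≡ 10/3 mod 13. 3⁻¹ ≡ 9 (mod 13), so λ ≡ 12.
  x = λ² - 1 - 4 = 144 - 5 ≡ 9; y = λ·(1 - 9) - 6 ≡ 2. → (9, 2)
4Q: (9, 2) + (4, 3). λ = (3 - 2)/(4 - 9) ≡ 1/8 mod 13. 8⁻¹ ≡ 5 (mod 13) since 8·5 = 40 ≡ 1, so λ ≡ 5.
  x = λ² - 9 - 4 = 25 - 13 ≡ 12; y = λ·(9 - 12) - 2 ≡ 9. → (12, 9)
5Q: (12, 9) + (4, 3). λ = (3 - 9)/(4 - 12) ≡ 7/5 mod 13. 5⁻¹ ≡ 8 (mod 13), so λ ≡ 4.
  x = λ² - 12 - 4 = 16 - 16 ≡ 0; y = λ·(12 - 0) - 9 ≡ 0. → (0, 0)
6Q: (0, 0) + (4, 3). λ = (3 - 0)/(4 - 0) ≡ 3/4 mod 13. 4⁻¹ ≡ 10 (mod 13), so λ ≡ 4.
  x = λ² - 0 - 4 = 16 - 4 ≡ 12; y = λ·(0 - 12) - 0 ≡ 4. → (12, 4)
7Q: (12, 4) + (4, 3). λ = (3 - 4)/(4 - 12) ≡ 12/5 mod 13. 5⁻¹ ≡ 8 (mod 13), so λ ≡ 5.
  x = λ² - 12 - 4 = 25 - 16 ≡ 9; y = λ·(12 - 9) - 4 ≡ 11. → (9, 11)
8Q: (9, 11) + (4, 3). λ = (3 - 11)/(4 - 9) ≡ 5/8 mod 13. 8⁻¹ ≡ 5 (mod 13), so λ ≡ 12.
  x = λ² - 9 - 4 = 144 - 13 ≡ 1; y = λ·(9 - 1) - 11 ≡ 7. → (1, 7)

(1, 7)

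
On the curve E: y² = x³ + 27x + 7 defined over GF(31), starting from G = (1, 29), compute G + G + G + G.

(5, 22)

Double-and-add on 4 = (100)₂. Start with G = (1, 29) for the leading 1-bit.
double: tangent at (1, 29): λ = (3·1² + 27)/(2·29) ≡ 30/27. 27⁻¹ ≡ 23 (mod 31), so λ ≡ 30·23 ≡ 8.
  x = λ² - 1 - 1 = 64 - 2 ≡ 0; y = λ·(1 - 0) - 29 ≡ 10. → (0, 10)
double: tangent at (0, 10): λ = (3·0² + 27)/(2·10) ≡ 27/20. 20⁻¹ ≡ 14 (mod 31) since 20·14 = 280 ≡ 1, so λ ≡ 27·14 ≡ 6.
  x = λ² - 0 - 0 = 36 - 0 ≡ 5; y = λ·(0 - 5) - 10 ≡ 22. → (5, 22)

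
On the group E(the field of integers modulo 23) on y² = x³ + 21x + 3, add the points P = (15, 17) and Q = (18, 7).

(15, 17) + (18, 7). λ = (7 - 17)/(18 - 15) ≡ 13/3 mod 23. 3⁻¹ ≡ 8 (mod 23), so λ ≡ 12.
  x = λ² - 15 - 18 = 144 - 33 ≡ 19; y = λ·(15 - 19) - 17 ≡ 4. → (19, 4)

(19, 4)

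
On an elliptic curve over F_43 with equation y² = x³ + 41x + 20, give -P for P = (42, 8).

(42, 35)

-(42, 8) = (42, -8 mod 43) = (42, 35).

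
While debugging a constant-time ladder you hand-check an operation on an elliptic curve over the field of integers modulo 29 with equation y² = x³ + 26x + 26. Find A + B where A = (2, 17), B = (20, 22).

(2, 17) + (20, 22). λ = (22 - 17)/(20 - 2) ≡ 5/18 mod 29. 18⁻¹ ≡ 21 (mod 29), so λ ≡ 18.
  x = λ² - 2 - 20 = 324 - 22 ≡ 12; y = λ·(2 - 12) - 17 ≡ 6. → (12, 6)

(12, 6)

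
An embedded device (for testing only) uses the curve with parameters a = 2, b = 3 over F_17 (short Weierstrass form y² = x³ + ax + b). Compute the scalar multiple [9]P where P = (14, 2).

Repeated addition: build up to 9P.
2P: tangent at (14, 2): λ = (3·14² + 2)/(2·2) ≡ 12/4. 4⁻¹ ≡ 13 (mod 17) since 4·13 = 52 ≡ 1, so λ ≡ 12·13 ≡ 3.
  x = λ² - 14 - 14 = 9 - 28 ≡ 15; y = λ·(14 - 15) - 2 ≡ 12. → (15, 12)
3P: (15, 12) + (14, 2). λ = (2 - 12)/(14 - 15) ≡ 7/16 mod 17. 16⁻¹ ≡ 16 (mod 17), so λ ≡ 10.
  x = λ² - 15 - 14 = 100 - 29 ≡ 3; y = λ·(15 - 3) - 12 ≡ 6. → (3, 6)
4P: (3, 6) + (14, 2). λ = (2 - 6)/(14 - 3) ≡ 13/11 mod 17. 11⁻¹ ≡ 14 (mod 17), so λ ≡ 12.
  x = λ² - 3 - 14 = 144 - 17 ≡ 8; y = λ·(3 - 8) - 6 ≡ 2. → (8, 2)
5P: (8, 2) + (14, 2). λ = (2 - 2)/(14 - 8) ≡ 0/6 mod 17. 6⁻¹ ≡ 3 (mod 17), so λ ≡ 0.
  x = λ² - 8 - 14 = 0 - 22 ≡ 12; y = λ·(8 - 12) - 2 ≡ 15. → (12, 15)
6P: (12, 15) + (14, 2). λ = (2 - 15)/(14 - 12) ≡ 4/2 mod 17. 2⁻¹ ≡ 9 (mod 17), so λ ≡ 2.
  x = λ² - 12 - 14 = 4 - 26 ≡ 12; y = λ·(12 - 12) - 15 ≡ 2. → (12, 2)
7P: (12, 2) + (14, 2). λ = (2 - 2)/(14 - 12) ≡ 0/2 mod 17. 2⁻¹ ≡ 9 (mod 17) since 2·9 = 18 ≡ 1, so λ ≡ 0.
  x = λ² - 12 - 14 = 0 - 26 ≡ 8; y = λ·(12 - 8) - 2 ≡ 15. → (8, 15)
8P: (8, 15) + (14, 2). λ = (2 - 15)/(14 - 8) ≡ 4/6 mod 17. 6⁻¹ ≡ 3 (mod 17) since 6·3 = 18 ≡ 1, so λ ≡ 12.
  x = λ² - 8 - 14 = 144 - 22 ≡ 3; y = λ·(8 - 3) - 15 ≡ 11. → (3, 11)
9P: (3, 11) + (14, 2). λ = (2 - 11)/(14 - 3) ≡ 8/11 mod 17. 11⁻¹ ≡ 14 (mod 17), so λ ≡ 10.
  x = λ² - 3 - 14 = 100 - 17 ≡ 15; y = λ·(3 - 15) - 11 ≡ 5. → (15, 5)

(15, 5)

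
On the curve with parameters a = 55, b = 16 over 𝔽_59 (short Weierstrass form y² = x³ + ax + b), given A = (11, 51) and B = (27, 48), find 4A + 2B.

(5, 48)

First 4A:
Double-and-add on 4 = (100)₂. Start with A = (11, 51) for the leading 1-bit.
double: tangent at (11, 51): λ = (3·11² + 55)/(2·51) ≡ 5/43. 43⁻¹ ≡ 11 (mod 59) since 43·11 = 473 ≡ 1, so λ ≡ 5·11 ≡ 55.
  x = λ² - 11 - 11 = 3025 - 22 ≡ 53; y = λ·(11 - 53) - 51 ≡ 58. → (53, 58)
double: tangent at (53, 58): λ = (3·53² + 55)/(2·58) ≡ 45/57. 57⁻¹ ≡ 29 (mod 59) since 57·29 = 1653 ≡ 1, so λ ≡ 45·29 ≡ 7.
  x = λ² - 53 - 53 = 49 - 106 ≡ 2; y = λ·(53 - 2) - 58 ≡ 4. → (2, 4)
4A = (2, 4).
Next 2B:
Repeated addition: build up to 2B.
2B: tangent at (27, 48): λ = (3·27² + 55)/(2·48) ≡ 0/37. 37⁻¹ ≡ 8 (mod 59), so λ ≡ 0·8 ≡ 0.
  x = λ² - 27 - 27 = 0 - 54 ≡ 5; y = λ·(27 - 5) - 48 ≡ 11. → (5, 11)
2B = (5, 11).
Finally 4A + 2B:
(2, 4) + (5, 11). λ = (11 - 4)/(5 - 2) ≡ 7/3 mod 59. 3⁻¹ ≡ 20 (mod 59), so λ ≡ 22.
  x = λ² - 2 - 5 = 484 - 7 ≡ 5; y = λ·(2 - 5) - 4 ≡ 48. → (5, 48)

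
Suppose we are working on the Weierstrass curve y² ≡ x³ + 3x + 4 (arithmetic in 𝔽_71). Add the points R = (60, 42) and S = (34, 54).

(60, 42) + (34, 54). λ = (54 - 42)/(34 - 60) ≡ 12/45 mod 71. 45⁻¹ ≡ 30 (mod 71), so λ ≡ 5.
  x = λ² - 60 - 34 = 25 - 94 ≡ 2; y = λ·(60 - 2) - 42 ≡ 35. → (2, 35)

(2, 35)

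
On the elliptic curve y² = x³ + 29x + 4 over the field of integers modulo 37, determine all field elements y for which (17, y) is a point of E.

none

x³ + 29x + 4 = 5410 ≡ 8 (mod 37).
8 is a non-residue mod 37; no y exists.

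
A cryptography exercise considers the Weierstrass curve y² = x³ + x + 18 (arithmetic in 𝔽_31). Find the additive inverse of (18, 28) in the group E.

-(18, 28) = (18, -28 mod 31) = (18, 3).

(18, 3)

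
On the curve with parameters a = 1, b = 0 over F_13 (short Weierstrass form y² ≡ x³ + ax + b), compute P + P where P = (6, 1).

tangent at (6, 1): λ = (3·6² + 1)/(2·1) ≡ 5/2. 2⁻¹ ≡ 7 (mod 13), so λ ≡ 5·7 ≡ 9.
  x = λ² - 6 - 6 = 81 - 12 ≡ 4; y = λ·(6 - 4) - 1 ≡ 4. → (4, 4)

(4, 4)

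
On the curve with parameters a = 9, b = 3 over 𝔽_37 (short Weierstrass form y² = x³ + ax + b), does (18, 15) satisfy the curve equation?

yes

y² = 15² ≡ 3; x³ + 9x + 3 = 5997 ≡ 3 (mod 37). 3 = 3.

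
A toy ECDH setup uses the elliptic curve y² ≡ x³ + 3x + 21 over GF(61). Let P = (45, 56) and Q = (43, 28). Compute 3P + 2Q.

First 3P:
Repeated addition: build up to 3P.
2P: tangent at (45, 56): λ = (3·45² + 3)/(2·56) ≡ 39/51. 51⁻¹ ≡ 6 (mod 61) since 51·6 = 306 ≡ 1, so λ ≡ 39·6 ≡ 51.
  x = λ² - 45 - 45 = 2601 - 90 ≡ 10; y = λ·(45 - 10) - 56 ≡ 21. → (10, 21)
3P: (10, 21) + (45, 56). λ = (56 - 21)/(45 - 10) ≡ 35/35 mod 61. 35⁻¹ ≡ 7 (mod 61), so λ ≡ 1.
  x = λ² - 10 - 45 = 1 - 55 ≡ 7; y = λ·(10 - 7) - 21 ≡ 43. → (7, 43)
3P = (7, 43).
Next 2Q:
Repeated addition: build up to 2Q.
2Q: tangent at (43, 28): λ = (3·43² + 3)/(2·28) ≡ 60/56. 56⁻¹ ≡ 12 (mod 61) since 56·12 = 672 ≡ 1, so λ ≡ 60·12 ≡ 49.
  x = λ² - 43 - 43 = 2401 - 86 ≡ 58; y = λ·(43 - 58) - 28 ≡ 30. → (58, 30)
2Q = (58, 30).
Finally 3P + 2Q:
(7, 43) + (58, 30). λ = (30 - 43)/(58 - 7) ≡ 48/51 mod 61. 51⁻¹ ≡ 6 (mod 61), so λ ≡ 44.
  x = λ² - 7 - 58 = 1936 - 65 ≡ 41; y = λ·(7 - 41) - 43 ≡ 47. → (41, 47)

(41, 47)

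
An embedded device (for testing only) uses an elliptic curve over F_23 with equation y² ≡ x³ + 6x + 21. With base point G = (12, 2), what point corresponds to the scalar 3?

Repeated addition: build up to 3G.
2G: tangent at (12, 2): λ = (3·12² + 6)/(2·2) ≡ 1/4. 4⁻¹ ≡ 6 (mod 23), so λ ≡ 1·6 ≡ 6.
  x = λ² - 12 - 12 = 36 - 24 ≡ 12; y = λ·(12 - 12) - 2 ≡ 21. → (12, 21)
3G: (12, 21) + (12, 2): same x and y₁ ≡ -y₂, so the sum is the point at infinity.

O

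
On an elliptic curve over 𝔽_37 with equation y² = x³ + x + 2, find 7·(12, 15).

(16, 28)

Write P = (12, 15).
Double-and-add on 7 = (111)₂. Start with P = (12, 15) for the leading 1-bit.
double: tangent at (12, 15): λ = (3·12² + 1)/(2·15) ≡ 26/30. 30⁻¹ ≡ 21 (mod 37), so λ ≡ 26·21 ≡ 28.
  x = λ² - 12 - 12 = 784 - 24 ≡ 20; y = λ·(12 - 20) - 15 ≡ 20. → (20, 20)
add P: (20, 20) + (12, 15). λ = (15 - 20)/(12 - 20) ≡ 32/29 mod 37. 29⁻¹ ≡ 23 (mod 37) since 29·23 = 667 ≡ 1, so λ ≡ 33.
  x = λ² - 20 - 12 = 1089 - 32 ≡ 21; y = λ·(20 - 21) - 20 ≡ 21. → (21, 21)
double: tangent at (21, 21): λ = (3·21² + 1)/(2·21) ≡ 29/5. 5⁻¹ ≡ 15 (mod 37), so λ ≡ 29·15 ≡ 28.
  x = λ² - 21 - 21 = 784 - 42 ≡ 2; y = λ·(21 - 2) - 21 ≡ 30. → (2, 30)
add P: (2, 30) + (12, 15). λ = (15 - 30)/(12 - 2) ≡ 22/10 mod 37. 10⁻¹ ≡ 26 (mod 37), so λ ≡ 17.
  x = λ² - 2 - 12 = 289 - 14 ≡ 16; y = λ·(2 - 16) - 30 ≡ 28. → (16, 28)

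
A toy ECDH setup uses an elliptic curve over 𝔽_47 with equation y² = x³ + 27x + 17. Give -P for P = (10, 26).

-(10, 26) = (10, -26 mod 47) = (10, 21).

(10, 21)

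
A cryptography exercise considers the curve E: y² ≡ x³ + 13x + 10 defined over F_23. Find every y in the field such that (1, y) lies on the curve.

1, 22

x³ + 13x + 10 = 24 ≡ 1 (mod 23).
Square roots of 1 mod 23: 1 and 22 (since 1² = 1 ≡ 1).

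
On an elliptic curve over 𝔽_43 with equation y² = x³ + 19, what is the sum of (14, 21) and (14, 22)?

The two points share x = 14 and their y-coordinates satisfy 21 + 22 ≡ 0 (mod 43), so they are inverses. Their sum is O.

O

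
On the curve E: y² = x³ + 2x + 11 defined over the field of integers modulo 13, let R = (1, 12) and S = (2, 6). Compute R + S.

(1, 12) + (2, 6). λ = (6 - 12)/(2 - 1) ≡ 7/1 mod 13. 1⁻¹ ≡ 1 (mod 13), so λ ≡ 7.
  x = λ² - 1 - 2 = 49 - 3 ≡ 7; y = λ·(1 - 7) - 12 ≡ 11. → (7, 11)

(7, 11)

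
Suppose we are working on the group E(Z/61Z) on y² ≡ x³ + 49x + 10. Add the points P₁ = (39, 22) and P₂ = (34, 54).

(39, 22) + (34, 54). λ = (54 - 22)/(34 - 39) ≡ 32/56 mod 61. 56⁻¹ ≡ 12 (mod 61), so λ ≡ 18.
  x = λ² - 39 - 34 = 324 - 73 ≡ 7; y = λ·(39 - 7) - 22 ≡ 5. → (7, 5)

(7, 5)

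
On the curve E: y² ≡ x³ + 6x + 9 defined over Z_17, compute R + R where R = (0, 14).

(1, 4)

tangent at (0, 14): λ = (3·0² + 6)/(2·14) ≡ 6/11. 11⁻¹ ≡ 14 (mod 17), so λ ≡ 6·14 ≡ 16.
  x = λ² - 0 - 0 = 256 - 0 ≡ 1; y = λ·(0 - 1) - 14 ≡ 4. → (1, 4)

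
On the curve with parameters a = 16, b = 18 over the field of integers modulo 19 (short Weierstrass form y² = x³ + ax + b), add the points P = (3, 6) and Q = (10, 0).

(3, 6) + (10, 0). λ = (0 - 6)/(10 - 3) ≡ 13/7 mod 19. 7⁻¹ ≡ 11 (mod 19) since 7·11 = 77 ≡ 1, so λ ≡ 10.
  x = λ² - 3 - 10 = 100 - 13 ≡ 11; y = λ·(3 - 11) - 6 ≡ 9. → (11, 9)

(11, 9)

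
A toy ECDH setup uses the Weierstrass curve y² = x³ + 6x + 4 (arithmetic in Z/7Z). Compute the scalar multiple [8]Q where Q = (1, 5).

Double-and-add on 8 = (1000)₂. Start with Q = (1, 5) for the leading 1-bit.
double: tangent at (1, 5): λ = (3·1² + 6)/(2·5) ≡ 2/3. 3⁻¹ ≡ 5 (mod 7) since 3·5 = 15 ≡ 1, so λ ≡ 2·5 ≡ 3.
  x = λ² - 1 - 1 = 9 - 2 ≡ 0; y = λ·(1 - 0) - 5 ≡ 5. → (0, 5)
double: tangent at (0, 5): λ = (3·0² + 6)/(2·5) ≡ 6/3. 3⁻¹ ≡ 5 (mod 7), so λ ≡ 6·5 ≡ 2.
  x = λ² - 0 - 0 = 4 - 0 ≡ 4; y = λ·(0 - 4) - 5 ≡ 1. → (4, 1)
double: tangent at (4, 1): λ = (3·4² + 6)/(2·1) ≡ 5/2. 2⁻¹ ≡ 4 (mod 7), so λ ≡ 5·4 ≡ 6.
  x = λ² - 4 - 4 = 36 - 8 ≡ 0; y = λ·(4 - 0) - 1 ≡ 2. → (0, 2)

(0, 2)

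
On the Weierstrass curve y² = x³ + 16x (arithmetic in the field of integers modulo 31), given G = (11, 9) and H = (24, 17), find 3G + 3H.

First 3G:
Repeated addition: build up to 3G.
2G: tangent at (11, 9): λ = (3·11² + 16)/(2·9) ≡ 7/18. 18⁻¹ ≡ 19 (mod 31) since 18·19 = 342 ≡ 1, so λ ≡ 7·19 ≡ 9.
  x = λ² - 11 - 11 = 81 - 22 ≡ 28; y = λ·(11 - 28) - 9 ≡ 24. → (28, 24)
3G: (28, 24) + (11, 9). λ = (9 - 24)/(11 - 28) ≡ 16/14 mod 31. 14⁻¹ ≡ 20 (mod 31), so λ ≡ 10.
  x = λ² - 28 - 11 = 100 - 39 ≡ 30; y = λ·(28 - 30) - 24 ≡ 18. → (30, 18)
3G = (30, 18).
Next 3H:
Repeated addition: build up to 3H.
2H: tangent at (24, 17): λ = (3·24² + 16)/(2·17) ≡ 8/3. 3⁻¹ ≡ 21 (mod 31), so λ ≡ 8·21 ≡ 13.
  x = λ² - 24 - 24 = 169 - 48 ≡ 28; y = λ·(24 - 28) - 17 ≡ 24. → (28, 24)
3H: (28, 24) + (24, 17). λ = (17 - 24)/(24 - 28) ≡ 24/27 mod 31. 27⁻¹ ≡ 23 (mod 31), so λ ≡ 25.
  x = λ² - 28 - 24 = 625 - 52 ≡ 15; y = λ·(28 - 15) - 24 ≡ 22. → (15, 22)
3H = (15, 22).
Finally 3G + 3H:
(30, 18) + (15, 22). λ = (22 - 18)/(15 - 30) ≡ 4/16 mod 31. 16⁻¹ ≡ 2 (mod 31), so λ ≡ 8.
  x = λ² - 30 - 15 = 64 - 45 ≡ 19; y = λ·(30 - 19) - 18 ≡ 8. → (19, 8)

(19, 8)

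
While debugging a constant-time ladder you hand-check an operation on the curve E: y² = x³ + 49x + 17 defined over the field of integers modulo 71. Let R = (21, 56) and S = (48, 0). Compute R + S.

(21, 56) + (48, 0). λ = (0 - 56)/(48 - 21) ≡ 15/27 mod 71. 27⁻¹ ≡ 50 (mod 71) since 27·50 = 1350 ≡ 1, so λ ≡ 40.
  x = λ² - 21 - 48 = 1600 - 69 ≡ 40; y = λ·(21 - 40) - 56 ≡ 36. → (40, 36)

(40, 36)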